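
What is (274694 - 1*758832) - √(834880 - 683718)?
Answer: -484138 - √151162 ≈ -4.8453e+5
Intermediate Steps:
(274694 - 1*758832) - √(834880 - 683718) = (274694 - 758832) - √151162 = -484138 - √151162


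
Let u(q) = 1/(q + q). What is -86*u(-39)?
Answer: 43/39 ≈ 1.1026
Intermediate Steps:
u(q) = 1/(2*q)
-86*u(-39) = -43/(-39) = -43*(-1)/39 = -86*(-1/78) = 43/39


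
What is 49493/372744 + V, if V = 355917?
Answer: 132665975741/372744 ≈ 3.5592e+5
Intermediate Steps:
49493/372744 + V = 49493/372744 + 355917 = 132665975741/372744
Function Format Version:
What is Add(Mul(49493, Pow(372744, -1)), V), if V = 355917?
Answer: Rational(132665975741, 372744) ≈ 3.5592e+5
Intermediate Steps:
Add(Mul(49493, Pow(372744, -1)), V) = Add(Mul(49493, Pow(372744, -1)), 355917) = Add(Mul(49493, Rational(1, 372744)), 355917) = Add(Rational(49493, 372744), 355917) = Rational(132665975741, 372744)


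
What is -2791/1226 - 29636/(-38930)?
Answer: -36159947/23864090 ≈ -1.5152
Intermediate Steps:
-2791/1226 - 29636/(-38930) = -2791*1/1226 - 29636*(-1/38930) = -2791/1226 + 14818/19465 = -36159947/23864090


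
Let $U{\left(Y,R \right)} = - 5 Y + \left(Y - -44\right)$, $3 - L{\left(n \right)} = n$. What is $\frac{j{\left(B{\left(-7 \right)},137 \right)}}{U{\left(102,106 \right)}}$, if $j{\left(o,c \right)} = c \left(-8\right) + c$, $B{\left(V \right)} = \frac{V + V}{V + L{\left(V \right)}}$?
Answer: $\frac{137}{52} \approx 2.6346$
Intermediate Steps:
$L{\left(n \right)} = 3 - n$
$U{\left(Y,R \right)} = 44 - 4 Y$ ($U{\left(Y,R \right)} = - 5 Y + \left(Y + 44\right) = - 5 Y + \left(44 + Y\right) = 44 - 4 Y$)
$B{\left(V \right)} = \frac{2 V}{3}$ ($B{\left(V \right)} = \frac{V + V}{V - \left(-3 + V\right)} = \frac{2 V}{3}$)
$j{\left(o,c \right)} = - 7 c$ ($j{\left(o,c \right)} = - 8 c + c = - 7 c$)
$\frac{j{\left(B{\left(-7 \right)},137 \right)}}{U{\left(102,106 \right)}} = \frac{\left(-7\right) 137}{44 - 408} = - \frac{959}{44 - 408} = - \frac{959}{-364} = \left(-959\right) \left(- \frac{1}{364}\right) = \frac{137}{52}$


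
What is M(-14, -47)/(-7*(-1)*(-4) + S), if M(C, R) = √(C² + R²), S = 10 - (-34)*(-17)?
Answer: -√2405/596 ≈ -0.082283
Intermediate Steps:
S = -568 (S = 10 - 34*17 = 10 - 578 = -568)
M(-14, -47)/(-7*(-1)*(-4) + S) = √((-14)² + (-47)²)/(-7*(-1)*(-4) - 568) = √(196 + 2209)/(7*(-4) - 568) = √2405/(-28 - 568) = √2405/(-596) = √2405*(-1/596) = -√2405/596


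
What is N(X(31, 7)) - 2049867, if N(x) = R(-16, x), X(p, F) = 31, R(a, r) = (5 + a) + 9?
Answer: -2049869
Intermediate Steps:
R(a, r) = 14 + a
N(x) = -2 (N(x) = 14 - 16 = -2)
N(X(31, 7)) - 2049867 = -2 - 2049867 = -2049869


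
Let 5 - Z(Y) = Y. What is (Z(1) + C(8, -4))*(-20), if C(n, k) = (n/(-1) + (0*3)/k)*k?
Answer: -720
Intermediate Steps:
Z(Y) = 5 - Y
C(n, k) = -k*n (C(n, k) = (n*(-1) + 0/k)*k = (-n + 0)*k = (-n)*k = -k*n)
(Z(1) + C(8, -4))*(-20) = ((5 - 1*1) - 1*(-4)*8)*(-20) = ((5 - 1) + 32)*(-20) = (4 + 32)*(-20) = 36*(-20) = -720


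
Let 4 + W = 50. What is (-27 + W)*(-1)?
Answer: -19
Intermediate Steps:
W = 46 (W = -4 + 50 = 46)
(-27 + W)*(-1) = (-27 + 46)*(-1) = 19*(-1) = -19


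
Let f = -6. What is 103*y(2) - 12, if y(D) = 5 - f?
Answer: 1121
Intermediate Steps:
y(D) = 11 (y(D) = 5 - 1*(-6) = 5 + 6 = 11)
103*y(2) - 12 = 103*11 - 12 = 1133 - 12 = 1121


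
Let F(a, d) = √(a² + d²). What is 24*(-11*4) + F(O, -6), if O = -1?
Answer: -1056 + √37 ≈ -1049.9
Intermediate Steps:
24*(-11*4) + F(O, -6) = 24*(-11*4) + √((-1)² + (-6)²) = 24*(-44) + √(1 + 36) = -1056 + √37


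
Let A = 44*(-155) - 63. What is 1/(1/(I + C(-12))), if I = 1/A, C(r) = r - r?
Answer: -1/6883 ≈ -0.00014529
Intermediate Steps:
C(r) = 0
A = -6883 (A = -6820 - 63 = -6883)
I = -1/6883 (I = 1/(-6883) = -1/6883 ≈ -0.00014529)
1/(1/(I + C(-12))) = 1/(1/(-1/6883 + 0)) = 1/(1/(-1/6883)) = 1/(-6883) = -1/6883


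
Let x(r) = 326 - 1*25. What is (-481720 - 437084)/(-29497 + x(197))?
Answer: 76567/2433 ≈ 31.470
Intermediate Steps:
x(r) = 301 (x(r) = 326 - 25 = 301)
(-481720 - 437084)/(-29497 + x(197)) = (-481720 - 437084)/(-29497 + 301) = -918804/(-29196) = -918804*(-1/29196) = 76567/2433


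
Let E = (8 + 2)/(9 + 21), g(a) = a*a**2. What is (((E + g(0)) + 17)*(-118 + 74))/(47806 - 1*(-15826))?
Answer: -143/11931 ≈ -0.011986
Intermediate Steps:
g(a) = a**3
E = 1/3 (E = 10/30 = 10*(1/30) = 1/3 ≈ 0.33333)
(((E + g(0)) + 17)*(-118 + 74))/(47806 - 1*(-15826)) = (((1/3 + 0**3) + 17)*(-118 + 74))/(47806 - 1*(-15826)) = (((1/3 + 0) + 17)*(-44))/(47806 + 15826) = ((1/3 + 17)*(-44))/63632 = ((52/3)*(-44))*(1/63632) = -2288/3*1/63632 = -143/11931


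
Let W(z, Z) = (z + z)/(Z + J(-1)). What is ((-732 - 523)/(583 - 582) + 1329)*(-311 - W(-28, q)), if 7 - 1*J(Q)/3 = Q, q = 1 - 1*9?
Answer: -22755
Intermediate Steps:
q = -8 (q = 1 - 9 = -8)
J(Q) = 21 - 3*Q
W(z, Z) = 2*z/(24 + Z) (W(z, Z) = (z + z)/(Z + (21 - 3*(-1))) = (2*z)/(Z + (21 + 3)) = (2*z)/(Z + 24) = (2*z)/(24 + Z) = 2*z/(24 + Z))
((-732 - 523)/(583 - 582) + 1329)*(-311 - W(-28, q)) = ((-732 - 523)/(583 - 582) + 1329)*(-311 - 2*(-28)/(24 - 8)) = (-1255/1 + 1329)*(-311 - 2*(-28)/16) = (-1255*1 + 1329)*(-311 - 2*(-28)/16) = (-1255 + 1329)*(-311 - 1*(-7/2)) = 74*(-311 + 7/2) = 74*(-615/2) = -22755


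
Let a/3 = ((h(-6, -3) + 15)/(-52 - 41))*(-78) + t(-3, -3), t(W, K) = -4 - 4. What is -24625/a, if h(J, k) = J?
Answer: 763375/42 ≈ 18176.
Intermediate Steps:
t(W, K) = -8
a = -42/31 (a = 3*(((-6 + 15)/(-52 - 41))*(-78) - 8) = 3*((9/(-93))*(-78) - 8) = 3*((9*(-1/93))*(-78) - 8) = 3*(-3/31*(-78) - 8) = 3*(234/31 - 8) = 3*(-14/31) = -42/31 ≈ -1.3548)
-24625/a = -24625/(-42/31) = -24625*(-31/42) = 763375/42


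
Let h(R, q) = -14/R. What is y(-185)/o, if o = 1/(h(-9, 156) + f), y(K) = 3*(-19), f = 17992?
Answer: -3076898/3 ≈ -1.0256e+6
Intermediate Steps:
y(K) = -57
o = 9/161942 (o = 1/(-14/(-9) + 17992) = 1/(-14*(-⅑) + 17992) = 1/(14/9 + 17992) = 1/(161942/9) = 9/161942 ≈ 5.5575e-5)
y(-185)/o = -57/9/161942 = -57*161942/9 = -3076898/3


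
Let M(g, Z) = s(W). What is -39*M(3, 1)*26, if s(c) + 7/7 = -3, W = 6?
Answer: 4056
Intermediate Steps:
s(c) = -4 (s(c) = -1 - 3 = -4)
M(g, Z) = -4
-39*M(3, 1)*26 = -39*(-4)*26 = 156*26 = 4056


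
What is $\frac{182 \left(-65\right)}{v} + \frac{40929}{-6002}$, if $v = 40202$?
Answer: $- \frac{858215659}{120646202} \approx -7.1135$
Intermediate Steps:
$\frac{182 \left(-65\right)}{v} + \frac{40929}{-6002} = \frac{182 \left(-65\right)}{40202} + \frac{40929}{-6002} = \left(-11830\right) \frac{1}{40202} + 40929 \left(- \frac{1}{6002}\right) = - \frac{5915}{20101} - \frac{40929}{6002} = - \frac{858215659}{120646202}$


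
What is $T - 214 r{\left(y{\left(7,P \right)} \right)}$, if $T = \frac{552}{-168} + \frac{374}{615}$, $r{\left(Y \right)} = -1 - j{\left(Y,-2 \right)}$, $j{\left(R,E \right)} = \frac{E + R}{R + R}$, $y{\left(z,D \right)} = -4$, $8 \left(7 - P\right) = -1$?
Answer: $\frac{3201391}{8610} \approx 371.82$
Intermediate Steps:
$P = \frac{57}{8}$ ($P = 7 - - \frac{1}{8} = 7 + \frac{1}{8} = \frac{57}{8} \approx 7.125$)
$j{\left(R,E \right)} = \frac{E + R}{2 R}$
$r{\left(Y \right)} = -1 - \frac{-2 + Y}{2 Y}$
$T = - \frac{11527}{4305}$ ($T = 552 \left(- \frac{1}{168}\right) + 374 \cdot \frac{1}{615} = - \frac{23}{7} + \frac{374}{615} = - \frac{11527}{4305} \approx -2.6776$)
$T - 214 r{\left(y{\left(7,P \right)} \right)} = - \frac{11527}{4305} - 214 \left(- \frac{3}{2} + \frac{1}{-4}\right) = - \frac{11527}{4305} - 214 \left(- \frac{3}{2} - \frac{1}{4}\right) = - \frac{11527}{4305} - - \frac{749}{2} = - \frac{11527}{4305} + \frac{749}{2} = \frac{3201391}{8610}$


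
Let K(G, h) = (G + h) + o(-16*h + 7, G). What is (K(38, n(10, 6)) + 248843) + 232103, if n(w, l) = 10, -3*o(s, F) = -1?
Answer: 1442983/3 ≈ 4.8099e+5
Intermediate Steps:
o(s, F) = ⅓ (o(s, F) = -⅓*(-1) = ⅓)
K(G, h) = ⅓ + G + h (K(G, h) = (G + h) + ⅓ = ⅓ + G + h)
(K(38, n(10, 6)) + 248843) + 232103 = ((⅓ + 38 + 10) + 248843) + 232103 = (145/3 + 248843) + 232103 = 746674/3 + 232103 = 1442983/3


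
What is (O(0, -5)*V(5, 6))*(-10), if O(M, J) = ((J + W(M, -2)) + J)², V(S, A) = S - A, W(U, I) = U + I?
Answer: 1440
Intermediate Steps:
W(U, I) = I + U
O(M, J) = (-2 + M + 2*J)² (O(M, J) = ((J + (-2 + M)) + J)² = ((-2 + J + M) + J)² = (-2 + M + 2*J)²)
(O(0, -5)*V(5, 6))*(-10) = ((-2 + 0 + 2*(-5))²*(5 - 1*6))*(-10) = ((-2 + 0 - 10)²*(5 - 6))*(-10) = ((-12)²*(-1))*(-10) = (144*(-1))*(-10) = -144*(-10) = 1440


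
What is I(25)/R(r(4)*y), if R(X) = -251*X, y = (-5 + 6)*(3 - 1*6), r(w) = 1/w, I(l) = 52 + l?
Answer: 308/753 ≈ 0.40903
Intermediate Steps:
r(w) = 1/w
y = -3 (y = 1*(3 - 6) = 1*(-3) = -3)
I(25)/R(r(4)*y) = (52 + 25)/((-251*(-3)/4)) = 77/((-251*(-3)/4)) = 77/((-251*(-¾))) = 77/(753/4) = 77*(4/753) = 308/753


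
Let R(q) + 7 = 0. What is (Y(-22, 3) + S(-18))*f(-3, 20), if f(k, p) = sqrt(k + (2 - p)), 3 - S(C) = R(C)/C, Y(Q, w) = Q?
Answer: -349*I*sqrt(21)/18 ≈ -88.851*I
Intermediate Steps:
R(q) = -7 (R(q) = -7 + 0 = -7)
S(C) = 3 + 7/C (S(C) = 3 - (-7)/C = 3 + 7/C)
f(k, p) = sqrt(2 + k - p)
(Y(-22, 3) + S(-18))*f(-3, 20) = (-22 + (3 + 7/(-18)))*sqrt(2 - 3 - 1*20) = (-22 + (3 + 7*(-1/18)))*sqrt(2 - 3 - 20) = (-22 + (3 - 7/18))*sqrt(-21) = (-22 + 47/18)*(I*sqrt(21)) = -349*I*sqrt(21)/18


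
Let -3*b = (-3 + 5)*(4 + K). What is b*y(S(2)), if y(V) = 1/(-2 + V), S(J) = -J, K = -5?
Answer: -⅙ ≈ -0.16667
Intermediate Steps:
b = ⅔ (b = -(-3 + 5)*(4 - 5)/3 = -2*(-1)/3 = -⅓*(-2) = ⅔ ≈ 0.66667)
b*y(S(2)) = 2/(3*(-2 - 1*2)) = 2/(3*(-2 - 2)) = (⅔)/(-4) = (⅔)*(-¼) = -⅙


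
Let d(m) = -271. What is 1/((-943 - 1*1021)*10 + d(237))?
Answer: -1/19911 ≈ -5.0223e-5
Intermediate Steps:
1/((-943 - 1*1021)*10 + d(237)) = 1/((-943 - 1*1021)*10 - 271) = 1/((-943 - 1021)*10 - 271) = 1/(-1964*10 - 271) = 1/(-19640 - 271) = 1/(-19911) = -1/19911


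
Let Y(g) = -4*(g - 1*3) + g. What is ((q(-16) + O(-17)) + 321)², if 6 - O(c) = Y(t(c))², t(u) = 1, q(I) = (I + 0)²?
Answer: 252004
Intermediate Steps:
q(I) = I²
Y(g) = 12 - 3*g (Y(g) = -4*(g - 3) + g = -4*(-3 + g) + g = (12 - 4*g) + g = 12 - 3*g)
O(c) = -75 (O(c) = 6 - (12 - 3*1)² = 6 - (12 - 3)² = 6 - 1*9² = 6 - 1*81 = 6 - 81 = -75)
((q(-16) + O(-17)) + 321)² = (((-16)² - 75) + 321)² = ((256 - 75) + 321)² = (181 + 321)² = 502² = 252004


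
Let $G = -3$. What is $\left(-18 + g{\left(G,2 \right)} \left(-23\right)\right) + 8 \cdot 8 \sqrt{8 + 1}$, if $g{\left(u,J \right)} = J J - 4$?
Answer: $174$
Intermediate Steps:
$g{\left(u,J \right)} = -4 + J^{2}$ ($g{\left(u,J \right)} = J^{2} - 4 = -4 + J^{2}$)
$\left(-18 + g{\left(G,2 \right)} \left(-23\right)\right) + 8 \cdot 8 \sqrt{8 + 1} = \left(-18 + \left(-4 + 2^{2}\right) \left(-23\right)\right) + 8 \cdot 8 \sqrt{8 + 1} = \left(-18 + \left(-4 + 4\right) \left(-23\right)\right) + 64 \sqrt{9} = \left(-18 + 0 \left(-23\right)\right) + 64 \cdot 3 = \left(-18 + 0\right) + 192 = -18 + 192 = 174$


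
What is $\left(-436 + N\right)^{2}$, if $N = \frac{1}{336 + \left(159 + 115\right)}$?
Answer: $\frac{70734189681}{372100} \approx 1.9009 \cdot 10^{5}$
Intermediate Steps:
$N = \frac{1}{610}$ ($N = \frac{1}{336 + 274} = \frac{1}{610} \approx 0.0016393$)
$\left(-436 + N\right)^{2} = \left(-436 + \frac{1}{610}\right)^{2} = \left(- \frac{265959}{610}\right)^{2} = \frac{70734189681}{372100}$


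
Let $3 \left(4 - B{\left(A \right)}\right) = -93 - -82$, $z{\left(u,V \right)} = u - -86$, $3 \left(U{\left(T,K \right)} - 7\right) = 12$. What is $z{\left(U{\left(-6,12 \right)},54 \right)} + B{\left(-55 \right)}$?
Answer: $\frac{314}{3} \approx 104.67$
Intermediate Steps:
$U{\left(T,K \right)} = 11$ ($U{\left(T,K \right)} = 7 + \frac{1}{3} \cdot 12 = 7 + 4 = 11$)
$z{\left(u,V \right)} = 86 + u$ ($z{\left(u,V \right)} = u + 86 = 86 + u$)
$B{\left(A \right)} = \frac{23}{3}$ ($B{\left(A \right)} = 4 - \frac{-93 - -82}{3} = 4 - \frac{-93 + 82}{3} = 4 - - \frac{11}{3} = 4 + \frac{11}{3} = \frac{23}{3}$)
$z{\left(U{\left(-6,12 \right)},54 \right)} + B{\left(-55 \right)} = \left(86 + 11\right) + \frac{23}{3} = 97 + \frac{23}{3} = \frac{314}{3}$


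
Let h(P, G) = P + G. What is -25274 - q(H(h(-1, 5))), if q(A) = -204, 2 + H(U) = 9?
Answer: -25070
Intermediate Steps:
h(P, G) = G + P
H(U) = 7 (H(U) = -2 + 9 = 7)
-25274 - q(H(h(-1, 5))) = -25274 - 1*(-204) = -25274 + 204 = -25070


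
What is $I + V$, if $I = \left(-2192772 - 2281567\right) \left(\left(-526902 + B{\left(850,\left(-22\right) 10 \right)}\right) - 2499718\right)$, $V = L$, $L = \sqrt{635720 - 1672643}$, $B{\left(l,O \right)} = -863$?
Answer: $13545985258737 + i \sqrt{1036923} \approx 1.3546 \cdot 10^{13} + 1018.3 i$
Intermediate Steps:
$L = i \sqrt{1036923}$ ($L = \sqrt{-1036923} = i \sqrt{1036923} \approx 1018.3 i$)
$V = i \sqrt{1036923} \approx 1018.3 i$
$I = 13545985258737$ ($I = \left(-2192772 - 2281567\right) \left(\left(-526902 - 863\right) - 2499718\right) = - 4474339 \left(-527765 - 2499718\right) = \left(-4474339\right) \left(-3027483\right) = 13545985258737$)
$I + V = 13545985258737 + i \sqrt{1036923}$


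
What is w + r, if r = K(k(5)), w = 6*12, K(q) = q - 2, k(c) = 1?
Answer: 71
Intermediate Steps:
K(q) = -2 + q
w = 72
r = -1 (r = -2 + 1 = -1)
w + r = 72 - 1 = 71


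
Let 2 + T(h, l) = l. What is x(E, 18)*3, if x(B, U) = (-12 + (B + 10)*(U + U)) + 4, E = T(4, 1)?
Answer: 948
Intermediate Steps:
T(h, l) = -2 + l
E = -1 (E = -2 + 1 = -1)
x(B, U) = -8 + 2*U*(10 + B) (x(B, U) = (-12 + (10 + B)*(2*U)) + 4 = (-12 + 2*U*(10 + B)) + 4 = -8 + 2*U*(10 + B))
x(E, 18)*3 = (-8 + 20*18 + 2*(-1)*18)*3 = (-8 + 360 - 36)*3 = 316*3 = 948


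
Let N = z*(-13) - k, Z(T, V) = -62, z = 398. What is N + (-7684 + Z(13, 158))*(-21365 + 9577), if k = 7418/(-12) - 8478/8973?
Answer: 546188263393/5982 ≈ 9.1305e+7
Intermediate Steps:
k = -3703525/5982 (k = 7418*(-1/12) - 8478*1/8973 = -3709/6 - 942/997 = -3703525/5982 ≈ -619.11)
N = -27247343/5982 (N = 398*(-13) - 1*(-3703525/5982) = -5174 + 3703525/5982 = -27247343/5982 ≈ -4554.9)
N + (-7684 + Z(13, 158))*(-21365 + 9577) = -27247343/5982 + (-7684 - 62)*(-21365 + 9577) = -27247343/5982 - 7746*(-11788) = -27247343/5982 + 91309848 = 546188263393/5982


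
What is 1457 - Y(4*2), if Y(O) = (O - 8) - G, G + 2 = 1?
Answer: 1456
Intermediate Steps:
G = -1 (G = -2 + 1 = -1)
Y(O) = -7 + O (Y(O) = (O - 8) - 1*(-1) = (-8 + O) + 1 = -7 + O)
1457 - Y(4*2) = 1457 - (-7 + 4*2) = 1457 - (-7 + 8) = 1457 - 1*1 = 1457 - 1 = 1456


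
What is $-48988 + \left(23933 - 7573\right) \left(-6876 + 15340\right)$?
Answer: $138422052$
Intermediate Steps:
$-48988 + \left(23933 - 7573\right) \left(-6876 + 15340\right) = -48988 + 16360 \cdot 8464 = -48988 + 138471040 = 138422052$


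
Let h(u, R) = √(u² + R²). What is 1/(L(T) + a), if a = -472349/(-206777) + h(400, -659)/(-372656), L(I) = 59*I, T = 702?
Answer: 245942606980487496470398720/10187012712485724908999450395751 + 15933551128578224*√594281/10187012712485724908999450395751 ≈ 2.4143e-5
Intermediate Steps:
h(u, R) = √(R² + u²)
a = 472349/206777 - √594281/372656 (a = -472349/(-206777) + √((-659)² + 400²)/(-372656) = -472349*(-1/206777) + √(434281 + 160000)*(-1/372656) = 472349/206777 + √594281*(-1/372656) = 472349/206777 - √594281/372656 ≈ 2.2823)
1/(L(T) + a) = 1/(59*702 + (472349/206777 - √594281/372656)) = 1/(41418 + (472349/206777 - √594281/372656)) = 1/(8564762135/206777 - √594281/372656)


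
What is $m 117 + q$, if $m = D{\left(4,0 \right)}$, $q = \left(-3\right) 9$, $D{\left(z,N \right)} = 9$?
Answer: $1026$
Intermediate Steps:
$q = -27$
$m = 9$
$m 117 + q = 9 \cdot 117 - 27 = 1053 - 27 = 1026$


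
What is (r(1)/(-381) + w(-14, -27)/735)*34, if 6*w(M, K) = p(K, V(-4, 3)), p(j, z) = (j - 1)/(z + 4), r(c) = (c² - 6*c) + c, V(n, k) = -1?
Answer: 34204/120015 ≈ 0.28500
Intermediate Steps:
r(c) = c² - 5*c
p(j, z) = (-1 + j)/(4 + z)
w(M, K) = -1/18 + K/18 (w(M, K) = ((-1 + K)/(4 - 1))/6 = ((-1 + K)/3)/6 = (-⅓ + K/3)/6 = -1/18 + K/18)
(r(1)/(-381) + w(-14, -27)/735)*34 = ((1*(-5 + 1))/(-381) + (-1/18 + (1/18)*(-27))/735)*34 = ((1*(-4))*(-1/381) + (-1/18 - 3/2)*(1/735))*34 = (-4*(-1/381) - 14/9*1/735)*34 = (4/381 - 2/945)*34 = (1006/120015)*34 = 34204/120015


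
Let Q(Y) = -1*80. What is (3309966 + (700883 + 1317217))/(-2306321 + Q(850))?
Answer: -5328066/2306401 ≈ -2.3101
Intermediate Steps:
Q(Y) = -80
(3309966 + (700883 + 1317217))/(-2306321 + Q(850)) = (3309966 + (700883 + 1317217))/(-2306321 - 80) = (3309966 + 2018100)/(-2306401) = 5328066*(-1/2306401) = -5328066/2306401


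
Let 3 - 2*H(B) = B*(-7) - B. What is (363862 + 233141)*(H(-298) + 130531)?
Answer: 154433333043/2 ≈ 7.7217e+10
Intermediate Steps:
H(B) = 3/2 + 4*B (H(B) = 3/2 - (B*(-7) - B)/2 = 3/2 - (-7*B - B)/2 = 3/2 - (-4)*B = 3/2 + 4*B)
(363862 + 233141)*(H(-298) + 130531) = (363862 + 233141)*((3/2 + 4*(-298)) + 130531) = 597003*((3/2 - 1192) + 130531) = 597003*(-2381/2 + 130531) = 597003*(258681/2) = 154433333043/2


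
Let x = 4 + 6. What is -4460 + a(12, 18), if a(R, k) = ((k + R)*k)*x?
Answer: 940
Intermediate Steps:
x = 10
a(R, k) = 10*k*(R + k) (a(R, k) = ((k + R)*k)*10 = ((R + k)*k)*10 = (k*(R + k))*10 = 10*k*(R + k))
-4460 + a(12, 18) = -4460 + 10*18*(12 + 18) = -4460 + 10*18*30 = -4460 + 5400 = 940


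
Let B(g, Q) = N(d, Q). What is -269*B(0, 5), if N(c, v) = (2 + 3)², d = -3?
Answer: -6725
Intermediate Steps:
N(c, v) = 25 (N(c, v) = 5² = 25)
B(g, Q) = 25
-269*B(0, 5) = -269*25 = -6725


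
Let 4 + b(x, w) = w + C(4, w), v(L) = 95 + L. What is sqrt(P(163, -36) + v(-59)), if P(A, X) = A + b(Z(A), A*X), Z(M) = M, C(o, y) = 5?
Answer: 2*I*sqrt(1417) ≈ 75.286*I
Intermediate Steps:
b(x, w) = 1 + w (b(x, w) = -4 + (w + 5) = -4 + (5 + w) = 1 + w)
P(A, X) = 1 + A + A*X (P(A, X) = A + (1 + A*X) = 1 + A + A*X)
sqrt(P(163, -36) + v(-59)) = sqrt((1 + 163 + 163*(-36)) + (95 - 59)) = sqrt((1 + 163 - 5868) + 36) = sqrt(-5704 + 36) = sqrt(-5668) = 2*I*sqrt(1417)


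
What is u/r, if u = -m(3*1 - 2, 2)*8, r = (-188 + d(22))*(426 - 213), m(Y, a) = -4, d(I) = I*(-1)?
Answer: -16/22365 ≈ -0.00071540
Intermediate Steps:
d(I) = -I
r = -44730 (r = (-188 - 1*22)*(426 - 213) = (-188 - 22)*213 = -210*213 = -44730)
u = 32 (u = -1*(-4)*8 = 4*8 = 32)
u/r = 32/(-44730) = 32*(-1/44730) = -16/22365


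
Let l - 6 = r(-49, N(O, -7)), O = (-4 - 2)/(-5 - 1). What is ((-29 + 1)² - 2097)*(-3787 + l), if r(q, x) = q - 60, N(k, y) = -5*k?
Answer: 5107570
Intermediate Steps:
O = 1 (O = -6/(-6) = -6*(-⅙) = 1)
r(q, x) = -60 + q
l = -103 (l = 6 + (-60 - 49) = 6 - 109 = -103)
((-29 + 1)² - 2097)*(-3787 + l) = ((-29 + 1)² - 2097)*(-3787 - 103) = ((-28)² - 2097)*(-3890) = (784 - 2097)*(-3890) = -1313*(-3890) = 5107570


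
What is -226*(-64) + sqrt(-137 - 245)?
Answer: 14464 + I*sqrt(382) ≈ 14464.0 + 19.545*I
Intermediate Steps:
-226*(-64) + sqrt(-137 - 245) = 14464 + sqrt(-382) = 14464 + I*sqrt(382)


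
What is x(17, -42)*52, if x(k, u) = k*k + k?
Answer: 15912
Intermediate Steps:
x(k, u) = k + k² (x(k, u) = k² + k = k + k²)
x(17, -42)*52 = (17*(1 + 17))*52 = (17*18)*52 = 306*52 = 15912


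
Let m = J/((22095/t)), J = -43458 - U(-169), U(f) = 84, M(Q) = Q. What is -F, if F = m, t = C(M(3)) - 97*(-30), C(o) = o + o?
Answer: 14107608/2455 ≈ 5746.5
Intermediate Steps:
C(o) = 2*o
t = 2916 (t = 2*3 - 97*(-30) = 6 + 2910 = 2916)
J = -43542 (J = -43458 - 1*84 = -43458 - 84 = -43542)
m = -14107608/2455 (m = -43542/(22095/2916) = -43542/(22095*(1/2916)) = -43542/2455/324 = -43542*324/2455 = -14107608/2455 ≈ -5746.5)
F = -14107608/2455 ≈ -5746.5
-F = -1*(-14107608/2455) = 14107608/2455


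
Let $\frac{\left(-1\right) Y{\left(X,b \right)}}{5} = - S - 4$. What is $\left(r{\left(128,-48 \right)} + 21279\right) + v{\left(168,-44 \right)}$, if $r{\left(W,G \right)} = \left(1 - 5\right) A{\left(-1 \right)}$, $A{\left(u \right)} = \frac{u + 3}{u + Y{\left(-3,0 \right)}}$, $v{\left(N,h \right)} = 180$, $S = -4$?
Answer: $21467$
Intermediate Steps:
$Y{\left(X,b \right)} = 0$ ($Y{\left(X,b \right)} = - 5 \left(\left(-1\right) \left(-4\right) - 4\right) = - 5 \left(4 - 4\right) = \left(-5\right) 0 = 0$)
$A{\left(u \right)} = \frac{3 + u}{u}$ ($A{\left(u \right)} = \frac{u + 3}{u + 0} = \frac{3 + u}{u}$)
$r{\left(W,G \right)} = 8$ ($r{\left(W,G \right)} = \left(1 - 5\right) \frac{3 - 1}{-1} = - 4 \left(\left(-1\right) 2\right) = \left(-4\right) \left(-2\right) = 8$)
$\left(r{\left(128,-48 \right)} + 21279\right) + v{\left(168,-44 \right)} = \left(8 + 21279\right) + 180 = 21287 + 180 = 21467$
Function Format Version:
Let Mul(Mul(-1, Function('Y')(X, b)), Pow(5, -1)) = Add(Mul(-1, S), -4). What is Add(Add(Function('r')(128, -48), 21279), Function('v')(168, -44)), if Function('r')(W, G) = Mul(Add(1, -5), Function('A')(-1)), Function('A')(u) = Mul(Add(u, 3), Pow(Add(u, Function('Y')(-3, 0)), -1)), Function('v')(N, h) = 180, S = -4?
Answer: 21467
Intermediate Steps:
Function('Y')(X, b) = 0 (Function('Y')(X, b) = Mul(-5, Add(Mul(-1, -4), -4)) = Mul(-5, Add(4, -4)) = Mul(-5, 0) = 0)
Function('A')(u) = Mul(Pow(u, -1), Add(3, u)) (Function('A')(u) = Mul(Add(u, 3), Pow(Add(u, 0), -1)) = Mul(Add(3, u), Pow(u, -1)) = Mul(Pow(u, -1), Add(3, u)))
Function('r')(W, G) = 8 (Function('r')(W, G) = Mul(Add(1, -5), Mul(Pow(-1, -1), Add(3, -1))) = Mul(-4, Mul(-1, 2)) = Mul(-4, -2) = 8)
Add(Add(Function('r')(128, -48), 21279), Function('v')(168, -44)) = Add(Add(8, 21279), 180) = Add(21287, 180) = 21467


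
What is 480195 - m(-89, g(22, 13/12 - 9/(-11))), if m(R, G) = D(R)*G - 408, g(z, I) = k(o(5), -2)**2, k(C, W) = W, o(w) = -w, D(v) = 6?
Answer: 480579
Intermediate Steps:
g(z, I) = 4 (g(z, I) = (-2)**2 = 4)
m(R, G) = -408 + 6*G (m(R, G) = 6*G - 408 = -408 + 6*G)
480195 - m(-89, g(22, 13/12 - 9/(-11))) = 480195 - (-408 + 6*4) = 480195 - (-408 + 24) = 480195 - 1*(-384) = 480195 + 384 = 480579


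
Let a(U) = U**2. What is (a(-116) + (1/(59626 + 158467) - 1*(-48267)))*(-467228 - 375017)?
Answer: -11337758301868800/218093 ≈ -5.1986e+10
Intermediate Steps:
(a(-116) + (1/(59626 + 158467) - 1*(-48267)))*(-467228 - 375017) = ((-116)**2 + (1/(59626 + 158467) - 1*(-48267)))*(-467228 - 375017) = (13456 + (1/218093 + 48267))*(-842245) = (13456 + 10526694832/218093)*(-842245) = (13461354240/218093)*(-842245) = -11337758301868800/218093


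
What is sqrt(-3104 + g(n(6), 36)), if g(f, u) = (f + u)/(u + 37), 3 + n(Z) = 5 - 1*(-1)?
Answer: I*sqrt(16538369)/73 ≈ 55.709*I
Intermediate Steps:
n(Z) = 3 (n(Z) = -3 + (5 - 1*(-1)) = -3 + (5 + 1) = -3 + 6 = 3)
g(f, u) = (f + u)/(37 + u)
sqrt(-3104 + g(n(6), 36)) = sqrt(-3104 + (3 + 36)/(37 + 36)) = sqrt(-3104 + 39/73) = sqrt(-226553/73) = I*sqrt(16538369)/73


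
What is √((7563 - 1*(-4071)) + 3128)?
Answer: 11*√122 ≈ 121.50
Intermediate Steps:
√((7563 - 1*(-4071)) + 3128) = √((7563 + 4071) + 3128) = √(11634 + 3128) = √14762 = 11*√122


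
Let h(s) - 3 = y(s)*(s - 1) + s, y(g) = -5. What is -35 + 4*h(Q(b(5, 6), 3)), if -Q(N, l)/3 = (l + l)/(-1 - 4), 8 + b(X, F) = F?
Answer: -303/5 ≈ -60.600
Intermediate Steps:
b(X, F) = -8 + F
Q(N, l) = 6*l/5 (Q(N, l) = -3*(l + l)/(-1 - 4) = -3*2*l/(-5) = -3*2*l*(-1)/5 = -(-6)*l/5 = 6*l/5)
h(s) = 8 - 4*s (h(s) = 3 + (-5*(s - 1) + s) = 3 + (-5*(-1 + s) + s) = 3 + ((5 - 5*s) + s) = 3 + (5 - 4*s) = 8 - 4*s)
-35 + 4*h(Q(b(5, 6), 3)) = -35 + 4*(8 - 24*3/5) = -35 + 4*(8 - 4*18/5) = -35 + 4*(8 - 72/5) = -35 + 4*(-32/5) = -35 - 128/5 = -303/5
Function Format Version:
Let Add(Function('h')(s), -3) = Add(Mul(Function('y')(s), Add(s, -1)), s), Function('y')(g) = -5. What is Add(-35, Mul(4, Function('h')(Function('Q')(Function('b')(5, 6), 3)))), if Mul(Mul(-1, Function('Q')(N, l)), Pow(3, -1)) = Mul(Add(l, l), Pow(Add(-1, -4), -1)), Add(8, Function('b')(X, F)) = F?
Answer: Rational(-303, 5) ≈ -60.600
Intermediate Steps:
Function('b')(X, F) = Add(-8, F)
Function('Q')(N, l) = Mul(Rational(6, 5), l) (Function('Q')(N, l) = Mul(-3, Mul(Add(l, l), Pow(Add(-1, -4), -1))) = Mul(-3, Mul(Mul(2, l), Pow(-5, -1))) = Mul(-3, Mul(Mul(2, l), Rational(-1, 5))) = Mul(-3, Mul(Rational(-2, 5), l)) = Mul(Rational(6, 5), l))
Function('h')(s) = Add(8, Mul(-4, s)) (Function('h')(s) = Add(3, Add(Mul(-5, Add(s, -1)), s)) = Add(3, Add(Mul(-5, Add(-1, s)), s)) = Add(3, Add(Add(5, Mul(-5, s)), s)) = Add(3, Add(5, Mul(-4, s))) = Add(8, Mul(-4, s)))
Add(-35, Mul(4, Function('h')(Function('Q')(Function('b')(5, 6), 3)))) = Add(-35, Mul(4, Add(8, Mul(-4, Mul(Rational(6, 5), 3))))) = Add(-35, Mul(4, Add(8, Mul(-4, Rational(18, 5))))) = Add(-35, Mul(4, Add(8, Rational(-72, 5)))) = Add(-35, Mul(4, Rational(-32, 5))) = Add(-35, Rational(-128, 5)) = Rational(-303, 5)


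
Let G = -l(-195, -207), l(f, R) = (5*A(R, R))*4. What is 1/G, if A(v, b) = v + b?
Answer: 1/8280 ≈ 0.00012077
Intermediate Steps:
A(v, b) = b + v
l(f, R) = 40*R (l(f, R) = (5*(R + R))*4 = (5*(2*R))*4 = (10*R)*4 = 40*R)
G = 8280 (G = -40*(-207) = -1*(-8280) = 8280)
1/G = 1/8280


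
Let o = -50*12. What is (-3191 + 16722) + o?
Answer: 12931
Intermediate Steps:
o = -600
(-3191 + 16722) + o = (-3191 + 16722) - 600 = 13531 - 600 = 12931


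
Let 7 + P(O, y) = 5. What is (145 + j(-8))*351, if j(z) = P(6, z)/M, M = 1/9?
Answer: 44577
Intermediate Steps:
M = ⅑ ≈ 0.11111
P(O, y) = -2 (P(O, y) = -7 + 5 = -2)
j(z) = -18 (j(z) = -2/⅑ = -2*9 = -18)
(145 + j(-8))*351 = (145 - 18)*351 = 127*351 = 44577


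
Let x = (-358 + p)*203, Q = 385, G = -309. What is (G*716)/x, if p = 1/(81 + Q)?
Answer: 34366568/11288627 ≈ 3.0444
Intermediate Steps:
p = 1/466 (p = 1/(81 + 385) = 1/466 ≈ 0.0021459)
x = -33865881/466 (x = (-358 + 1/466)*203 = -166827/466*203 = -33865881/466 ≈ -72674.)
(G*716)/x = (-309*716)/(-33865881/466) = -221244*(-466/33865881) = 34366568/11288627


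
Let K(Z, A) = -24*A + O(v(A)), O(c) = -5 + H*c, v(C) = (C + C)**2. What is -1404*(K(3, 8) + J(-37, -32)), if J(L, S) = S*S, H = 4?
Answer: -2598804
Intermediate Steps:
v(C) = 4*C**2 (v(C) = (2*C)**2 = 4*C**2)
O(c) = -5 + 4*c
K(Z, A) = -5 - 24*A + 16*A**2 (K(Z, A) = -24*A + (-5 + 4*(4*A**2)) = -24*A + (-5 + 16*A**2) = -5 - 24*A + 16*A**2)
J(L, S) = S**2
-1404*(K(3, 8) + J(-37, -32)) = -1404*((-5 - 24*8 + 16*8**2) + (-32)**2) = -1404*((-5 - 192 + 16*64) + 1024) = -1404*((-5 - 192 + 1024) + 1024) = -1404*(827 + 1024) = -1404*1851 = -2598804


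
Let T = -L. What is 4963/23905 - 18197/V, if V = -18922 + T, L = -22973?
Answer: -59270596/13834165 ≈ -4.2844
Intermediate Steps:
T = 22973 (T = -1*(-22973) = 22973)
V = 4051 (V = -18922 + 22973 = 4051)
4963/23905 - 18197/V = 4963/23905 - 18197/4051 = 4963*(1/23905) - 18197*1/4051 = 709/3415 - 18197/4051 = -59270596/13834165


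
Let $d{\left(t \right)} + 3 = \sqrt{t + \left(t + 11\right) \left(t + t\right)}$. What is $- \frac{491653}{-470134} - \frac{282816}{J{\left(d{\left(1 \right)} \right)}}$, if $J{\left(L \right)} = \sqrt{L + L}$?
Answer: $- \frac{66480217019}{470134} \approx -1.4141 \cdot 10^{5}$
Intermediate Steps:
$d{\left(t \right)} = -3 + \sqrt{t + 2 t \left(11 + t\right)}$ ($d{\left(t \right)} = -3 + \sqrt{t + \left(t + 11\right) \left(t + t\right)} = -3 + \sqrt{t + \left(11 + t\right) 2 t} = -3 + \sqrt{t + 2 t \left(11 + t\right)}$)
$J{\left(L \right)} = \sqrt{2} \sqrt{L}$ ($J{\left(L \right)} = \sqrt{2 L} = \sqrt{2} \sqrt{L}$)
$- \frac{491653}{-470134} - \frac{282816}{J{\left(d{\left(1 \right)} \right)}} = - \frac{491653}{-470134} - \frac{282816}{\sqrt{2} \sqrt{-3 + \sqrt{1 \left(23 + 2 \cdot 1\right)}}} = \left(-491653\right) \left(- \frac{1}{470134}\right) - \frac{282816}{\sqrt{2} \sqrt{-3 + \sqrt{1 \left(23 + 2\right)}}} = \frac{491653}{470134} - \frac{282816}{\sqrt{2} \sqrt{-3 + \sqrt{1 \cdot 25}}} = \frac{491653}{470134} - \frac{282816}{\sqrt{2} \sqrt{-3 + \sqrt{25}}} = \frac{491653}{470134} - \frac{282816}{\sqrt{2} \sqrt{-3 + 5}} = \frac{491653}{470134} - \frac{282816}{\sqrt{2} \sqrt{2}} = \frac{491653}{470134} - \frac{282816}{2} = \frac{491653}{470134} - 141408 = - \frac{66480217019}{470134}$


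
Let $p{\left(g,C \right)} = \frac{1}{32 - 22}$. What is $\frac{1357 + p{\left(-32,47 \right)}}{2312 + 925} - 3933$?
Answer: $- \frac{127297639}{32370} \approx -3932.6$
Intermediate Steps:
$p{\left(g,C \right)} = \frac{1}{10}$
$\frac{1357 + p{\left(-32,47 \right)}}{2312 + 925} - 3933 = \frac{1357 + \frac{1}{10}}{2312 + 925} - 3933 = \frac{13571}{10 \cdot 3237} - 3933 = \frac{13571}{10} \cdot \frac{1}{3237} - 3933 = \frac{13571}{32370} - 3933 = - \frac{127297639}{32370}$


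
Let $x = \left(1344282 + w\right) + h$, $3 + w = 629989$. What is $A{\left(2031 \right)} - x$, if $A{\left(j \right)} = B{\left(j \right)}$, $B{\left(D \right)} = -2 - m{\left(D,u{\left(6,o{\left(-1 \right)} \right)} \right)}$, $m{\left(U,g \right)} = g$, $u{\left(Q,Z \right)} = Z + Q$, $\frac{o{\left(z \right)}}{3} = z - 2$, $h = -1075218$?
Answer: $-899049$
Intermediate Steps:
$w = 629986$ ($w = -3 + 629989 = 629986$)
$o{\left(z \right)} = -6 + 3 z$ ($o{\left(z \right)} = 3 \left(z - 2\right) = 3 \left(-2 + z\right) = -6 + 3 z$)
$u{\left(Q,Z \right)} = Q + Z$
$B{\left(D \right)} = 1$ ($B{\left(D \right)} = -2 - \left(6 + \left(-6 + 3 \left(-1\right)\right)\right) = -2 - \left(6 - 9\right) = -2 - -3 = -2 + 3 = 1$)
$A{\left(j \right)} = 1$
$x = 899050$ ($x = \left(1344282 + 629986\right) - 1075218 = 1974268 - 1075218 = 899050$)
$A{\left(2031 \right)} - x = 1 - 899050 = -899049$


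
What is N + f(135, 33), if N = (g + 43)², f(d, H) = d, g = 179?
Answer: 49419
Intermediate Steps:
N = 49284 (N = (179 + 43)² = 222² = 49284)
N + f(135, 33) = 49284 + 135 = 49419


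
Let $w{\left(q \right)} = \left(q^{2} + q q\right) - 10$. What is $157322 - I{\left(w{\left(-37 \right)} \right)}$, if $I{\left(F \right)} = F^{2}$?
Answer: $-7284662$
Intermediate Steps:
$w{\left(q \right)} = -10 + 2 q^{2}$ ($w{\left(q \right)} = \left(q^{2} + q^{2}\right) - 10 = 2 q^{2} - 10 = -10 + 2 q^{2}$)
$157322 - I{\left(w{\left(-37 \right)} \right)} = 157322 - \left(-10 + 2 \left(-37\right)^{2}\right)^{2} = 157322 - \left(-10 + 2 \cdot 1369\right)^{2} = 157322 - \left(-10 + 2738\right)^{2} = 157322 - 2728^{2} = 157322 - 7441984 = -7284662$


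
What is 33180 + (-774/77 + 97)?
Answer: 2561555/77 ≈ 33267.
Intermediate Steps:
33180 + (-774/77 + 97) = 33180 + 6695/77 = 2561555/77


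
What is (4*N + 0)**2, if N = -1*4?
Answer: 256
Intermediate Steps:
N = -4
(4*N + 0)**2 = (4*(-4) + 0)**2 = (-16 + 0)**2 = (-16)**2 = 256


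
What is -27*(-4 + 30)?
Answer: -702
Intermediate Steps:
-27*(-4 + 30) = -27*26 = -702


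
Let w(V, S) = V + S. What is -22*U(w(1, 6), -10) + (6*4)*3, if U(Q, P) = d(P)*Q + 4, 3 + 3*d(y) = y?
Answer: 1954/3 ≈ 651.33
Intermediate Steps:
w(V, S) = S + V
d(y) = -1 + y/3
U(Q, P) = 4 + Q*(-1 + P/3) (U(Q, P) = (-1 + P/3)*Q + 4 = Q*(-1 + P/3) + 4 = 4 + Q*(-1 + P/3))
-22*U(w(1, 6), -10) + (6*4)*3 = -22*(4 + (6 + 1)*(-3 - 10)/3) + (6*4)*3 = -22*(4 + (⅓)*7*(-13)) + 24*3 = -22*(4 - 91/3) + 72 = -22*(-79/3) + 72 = 1738/3 + 72 = 1954/3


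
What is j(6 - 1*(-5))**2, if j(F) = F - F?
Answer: 0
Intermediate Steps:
j(F) = 0
j(6 - 1*(-5))**2 = 0**2 = 0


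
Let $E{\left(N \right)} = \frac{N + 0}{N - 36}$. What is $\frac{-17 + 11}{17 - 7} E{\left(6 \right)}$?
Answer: $\frac{3}{25} \approx 0.12$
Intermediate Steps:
$E{\left(N \right)} = \frac{N}{-36 + N}$
$\frac{-17 + 11}{17 - 7} E{\left(6 \right)} = \frac{-17 + 11}{17 - 7} \frac{6}{-36 + 6} = - \frac{6}{10} \frac{6}{-30} = \left(-6\right) \frac{1}{10} \cdot 6 \left(- \frac{1}{30}\right) = \left(- \frac{3}{5}\right) \left(- \frac{1}{5}\right) = \frac{3}{25}$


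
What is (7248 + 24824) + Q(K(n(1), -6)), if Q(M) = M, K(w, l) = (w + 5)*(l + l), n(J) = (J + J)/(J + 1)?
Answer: 32000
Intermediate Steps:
n(J) = 2*J/(1 + J) (n(J) = (2*J)/(1 + J) = 2*J/(1 + J))
K(w, l) = 2*l*(5 + w) (K(w, l) = (5 + w)*(2*l) = 2*l*(5 + w))
(7248 + 24824) + Q(K(n(1), -6)) = (7248 + 24824) + 2*(-6)*(5 + 2*1/(1 + 1)) = 32072 + 2*(-6)*(5 + 2*1/2) = 32072 + 2*(-6)*(5 + 2*1*(1/2)) = 32072 + 2*(-6)*(5 + 1) = 32072 + 2*(-6)*6 = 32072 - 72 = 32000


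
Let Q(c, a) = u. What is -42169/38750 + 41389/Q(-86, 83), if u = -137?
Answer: -1609600903/5308750 ≈ -303.20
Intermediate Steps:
Q(c, a) = -137
-42169/38750 + 41389/Q(-86, 83) = -42169/38750 + 41389/(-137) = -42169*1/38750 + 41389*(-1/137) = -42169/38750 - 41389/137 = -1609600903/5308750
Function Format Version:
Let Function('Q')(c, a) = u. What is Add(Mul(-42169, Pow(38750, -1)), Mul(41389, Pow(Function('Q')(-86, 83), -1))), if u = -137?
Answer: Rational(-1609600903, 5308750) ≈ -303.20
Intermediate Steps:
Function('Q')(c, a) = -137
Add(Mul(-42169, Pow(38750, -1)), Mul(41389, Pow(Function('Q')(-86, 83), -1))) = Add(Mul(-42169, Pow(38750, -1)), Mul(41389, Pow(-137, -1))) = Add(Mul(-42169, Rational(1, 38750)), Mul(41389, Rational(-1, 137))) = Add(Rational(-42169, 38750), Rational(-41389, 137)) = Rational(-1609600903, 5308750)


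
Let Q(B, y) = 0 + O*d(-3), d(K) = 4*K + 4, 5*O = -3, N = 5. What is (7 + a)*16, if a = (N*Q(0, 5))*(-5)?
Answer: -1808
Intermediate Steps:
O = -⅗ (O = (⅕)*(-3) = -⅗ ≈ -0.60000)
d(K) = 4 + 4*K
Q(B, y) = 24/5 (Q(B, y) = 0 - 3*(4 + 4*(-3))/5 = 0 - 3*(4 - 12)/5 = 0 - ⅗*(-8) = 0 + 24/5 = 24/5)
a = -120 (a = (5*(24/5))*(-5) = 24*(-5) = -120)
(7 + a)*16 = (7 - 120)*16 = -113*16 = -1808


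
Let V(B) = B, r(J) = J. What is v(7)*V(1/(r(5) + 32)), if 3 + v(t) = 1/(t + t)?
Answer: -41/518 ≈ -0.079151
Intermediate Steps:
v(t) = -3 + 1/(2*t) (v(t) = -3 + 1/(t + t) = -3 + 1/(2*t))
v(7)*V(1/(r(5) + 32)) = (-3 + (½)/7)/(5 + 32) = (-3 + (½)*(⅐))/37 = (-3 + 1/14)*(1/37) = -41/14*1/37 = -41/518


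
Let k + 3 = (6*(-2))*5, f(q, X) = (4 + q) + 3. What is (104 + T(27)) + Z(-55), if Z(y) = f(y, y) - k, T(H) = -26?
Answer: 93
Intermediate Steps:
f(q, X) = 7 + q
k = -63 (k = -3 + (6*(-2))*5 = -3 - 12*5 = -3 - 60 = -63)
Z(y) = 70 + y (Z(y) = (7 + y) - 1*(-63) = (7 + y) + 63 = 70 + y)
(104 + T(27)) + Z(-55) = (104 - 26) + (70 - 55) = 78 + 15 = 93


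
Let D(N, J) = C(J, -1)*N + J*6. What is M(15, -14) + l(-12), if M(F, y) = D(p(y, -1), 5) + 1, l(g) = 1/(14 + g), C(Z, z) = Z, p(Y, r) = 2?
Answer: 83/2 ≈ 41.500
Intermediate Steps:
D(N, J) = 6*J + J*N (D(N, J) = J*N + J*6 = J*N + 6*J = 6*J + J*N)
M(F, y) = 41 (M(F, y) = 5*(6 + 2) + 1 = 5*8 + 1 = 40 + 1 = 41)
M(15, -14) + l(-12) = 41 + 1/(14 - 12) = 41 + 1/2 = 41 + ½ = 83/2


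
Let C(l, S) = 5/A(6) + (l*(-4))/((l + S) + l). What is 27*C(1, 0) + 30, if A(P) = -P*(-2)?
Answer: -51/4 ≈ -12.750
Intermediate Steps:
A(P) = 2*P
C(l, S) = 5/12 - 4*l/(S + 2*l) (C(l, S) = 5/((2*6)) + (l*(-4))/((l + S) + l) = 5/12 + (-4*l)/((S + l) + l) = 5*(1/12) + (-4*l)/(S + 2*l) = 5/12 - 4*l/(S + 2*l))
27*C(1, 0) + 30 = 27*((-38*1 + 5*0)/(12*(0 + 2*1))) + 30 = 27*((-38 + 0)/(12*(0 + 2))) + 30 = 27*((1/12)*(-38)/2) + 30 = 27*((1/12)*(1/2)*(-38)) + 30 = 27*(-19/12) + 30 = -171/4 + 30 = -51/4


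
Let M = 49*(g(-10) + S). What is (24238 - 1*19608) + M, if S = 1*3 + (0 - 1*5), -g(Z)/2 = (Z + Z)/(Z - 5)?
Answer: 13204/3 ≈ 4401.3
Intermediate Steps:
g(Z) = -4*Z/(-5 + Z) (g(Z) = -2*(Z + Z)/(Z - 5) = -2*2*Z/(-5 + Z) = -4*Z/(-5 + Z))
S = -2 (S = 3 + (0 - 5) = 3 - 5 = -2)
M = -686/3 (M = 49*(-4*(-10)/(-5 - 10) - 2) = 49*(-4*(-10)/(-15) - 2) = 49*(-4*(-10)*(-1/15) - 2) = 49*(-8/3 - 2) = 49*(-14/3) = -686/3 ≈ -228.67)
(24238 - 1*19608) + M = (24238 - 1*19608) - 686/3 = (24238 - 19608) - 686/3 = 4630 - 686/3 = 13204/3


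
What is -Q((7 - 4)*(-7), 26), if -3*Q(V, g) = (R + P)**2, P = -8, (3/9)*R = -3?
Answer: 289/3 ≈ 96.333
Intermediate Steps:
R = -9 (R = 3*(-3) = -9)
Q(V, g) = -289/3 (Q(V, g) = -(-9 - 8)**2/3 = -1/3*(-17)**2 = -1/3*289 = -289/3)
-Q((7 - 4)*(-7), 26) = -1*(-289/3) = 289/3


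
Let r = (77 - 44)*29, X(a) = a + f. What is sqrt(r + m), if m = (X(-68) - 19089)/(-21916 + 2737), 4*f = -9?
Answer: sqrt(156615392219)/12786 ≈ 30.952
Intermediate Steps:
f = -9/4 (f = (1/4)*(-9) = -9/4 ≈ -2.2500)
X(a) = -9/4 + a (X(a) = a - 9/4 = -9/4 + a)
r = 957 (r = 33*29 = 957)
m = 76637/76716 (m = ((-9/4 - 68) - 19089)/(-21916 + 2737) = (-281/4 - 19089)/(-19179) = -76637/4*(-1/19179) = 76637/76716 ≈ 0.99897)
sqrt(r + m) = sqrt(957 + 76637/76716) = sqrt(73493849/76716) = sqrt(156615392219)/12786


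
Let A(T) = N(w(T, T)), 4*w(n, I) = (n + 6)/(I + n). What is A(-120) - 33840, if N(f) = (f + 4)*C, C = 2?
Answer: -2706541/80 ≈ -33832.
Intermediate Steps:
w(n, I) = (6 + n)/(4*(I + n)) (w(n, I) = ((n + 6)/(I + n))/4 = ((6 + n)/(I + n))/4 = (6 + n)/(4*(I + n)))
N(f) = 8 + 2*f (N(f) = (f + 4)*2 = (4 + f)*2 = 8 + 2*f)
A(T) = 8 + (6 + T)/(4*T) (A(T) = 8 + 2*((6 + T)/(4*(T + T))) = 8 + 2*((6 + T)/(4*((2*T)))) = 8 + 2*((1/(2*T))*(6 + T)/4) = 8 + 2*((6 + T)/(8*T)) = 8 + (6 + T)/(4*T))
A(-120) - 33840 = (3/4)*(2 + 11*(-120))/(-120) - 33840 = (3/4)*(-1/120)*(2 - 1320) - 33840 = (3/4)*(-1/120)*(-1318) - 33840 = 659/80 - 33840 = -2706541/80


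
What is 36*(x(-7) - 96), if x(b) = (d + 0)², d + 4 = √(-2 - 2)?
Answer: -3024 - 576*I ≈ -3024.0 - 576.0*I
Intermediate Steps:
d = -4 + 2*I (d = -4 + √(-2 - 2) = -4 + √(-4) = -4 + 2*I ≈ -4.0 + 2.0*I)
x(b) = (-4 + 2*I)² (x(b) = ((-4 + 2*I) + 0)² = (-4 + 2*I)²)
36*(x(-7) - 96) = 36*((12 - 16*I) - 96) = 36*(-84 - 16*I) = -3024 - 576*I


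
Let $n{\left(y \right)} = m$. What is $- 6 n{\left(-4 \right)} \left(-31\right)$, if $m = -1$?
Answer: $-186$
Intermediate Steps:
$n{\left(y \right)} = -1$
$- 6 n{\left(-4 \right)} \left(-31\right) = \left(-6\right) \left(-1\right) \left(-31\right) = 6 \left(-31\right) = -186$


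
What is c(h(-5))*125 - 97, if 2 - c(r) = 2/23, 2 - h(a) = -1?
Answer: 3269/23 ≈ 142.13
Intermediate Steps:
h(a) = 3 (h(a) = 2 - 1*(-1) = 2 + 1 = 3)
c(r) = 44/23 (c(r) = 2 - 2/23 = 44/23)
c(h(-5))*125 - 97 = (44/23)*125 - 97 = 5500/23 - 97 = 3269/23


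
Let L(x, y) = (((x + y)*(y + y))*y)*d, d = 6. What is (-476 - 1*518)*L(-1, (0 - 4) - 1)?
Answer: 1789200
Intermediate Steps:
L(x, y) = 12*y**2*(x + y) (L(x, y) = (((x + y)*(y + y))*y)*6 = (((x + y)*(2*y))*y)*6 = ((2*y*(x + y))*y)*6 = (2*y**2*(x + y))*6 = 12*y**2*(x + y))
(-476 - 1*518)*L(-1, (0 - 4) - 1) = (-476 - 1*518)*(12*((0 - 4) - 1)**2*(-1 + ((0 - 4) - 1))) = (-476 - 518)*(12*(-4 - 1)**2*(-1 + (-4 - 1))) = -11928*(-5)**2*(-1 - 5) = -11928*25*(-6) = -994*(-1800) = 1789200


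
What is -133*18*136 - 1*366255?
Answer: -691839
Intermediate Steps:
-133*18*136 - 1*366255 = -2394*136 - 366255 = -325584 - 366255 = -691839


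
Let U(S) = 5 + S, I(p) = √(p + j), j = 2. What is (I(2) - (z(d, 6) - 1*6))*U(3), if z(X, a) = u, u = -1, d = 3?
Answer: 72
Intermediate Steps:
z(X, a) = -1
I(p) = √(2 + p) (I(p) = √(p + 2) = √(2 + p))
(I(2) - (z(d, 6) - 1*6))*U(3) = (√(2 + 2) - (-1 - 1*6))*(5 + 3) = (√4 - (-1 - 6))*8 = (2 - 1*(-7))*8 = (2 + 7)*8 = 9*8 = 72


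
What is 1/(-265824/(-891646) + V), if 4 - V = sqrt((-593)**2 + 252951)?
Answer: -213571953973/30041376009335946 - 993790736645*sqrt(6046)/60082752018671892 ≈ -0.0012932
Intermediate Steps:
V = 4 - 10*sqrt(6046) (V = 4 - sqrt((-593)**2 + 252951) = 4 - sqrt(351649 + 252951) = 4 - sqrt(604600) = 4 - 10*sqrt(6046) ≈ -773.56)
1/(-265824/(-891646) + V) = 1/(-265824/(-891646) + (4 - 10*sqrt(6046))) = 1/(-265824*(-1/891646) + (4 - 10*sqrt(6046))) = 1/(132912/445823 + (4 - 10*sqrt(6046))) = 1/(1916204/445823 - 10*sqrt(6046))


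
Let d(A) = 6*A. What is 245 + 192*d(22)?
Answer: 25589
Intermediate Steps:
245 + 192*d(22) = 245 + 192*(6*22) = 245 + 192*132 = 245 + 25344 = 25589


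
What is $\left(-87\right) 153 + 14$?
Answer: $-13297$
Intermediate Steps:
$\left(-87\right) 153 + 14 = -13311 + 14 = -13297$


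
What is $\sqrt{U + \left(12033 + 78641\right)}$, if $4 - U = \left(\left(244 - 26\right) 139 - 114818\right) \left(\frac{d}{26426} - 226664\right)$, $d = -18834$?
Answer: $\frac{3 i \sqrt{69732531742110}}{181} \approx 1.3841 \cdot 10^{5} i$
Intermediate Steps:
$U = - \frac{3467379868784}{181}$ ($U = 4 - \left(\left(244 - 26\right) 139 - 114818\right) \left(- \frac{18834}{26426} - 226664\right) = 4 - \left(218 \cdot 139 - 114818\right) \left(\left(-18834\right) \frac{1}{26426} - 226664\right) = 4 - \left(30302 - 114818\right) \left(- \frac{129}{181} - 226664\right) = 4 - \left(-84516\right) \left(- \frac{41026313}{181}\right) = 4 - \frac{3467379869508}{181} = - \frac{3467379868784}{181} \approx -1.9157 \cdot 10^{10}$)
$\sqrt{U + \left(12033 + 78641\right)} = \sqrt{- \frac{3467379868784}{181} + \left(12033 + 78641\right)} = \sqrt{- \frac{3467379868784}{181} + 90674} = \sqrt{- \frac{3467363456790}{181}} = \frac{3 i \sqrt{69732531742110}}{181}$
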